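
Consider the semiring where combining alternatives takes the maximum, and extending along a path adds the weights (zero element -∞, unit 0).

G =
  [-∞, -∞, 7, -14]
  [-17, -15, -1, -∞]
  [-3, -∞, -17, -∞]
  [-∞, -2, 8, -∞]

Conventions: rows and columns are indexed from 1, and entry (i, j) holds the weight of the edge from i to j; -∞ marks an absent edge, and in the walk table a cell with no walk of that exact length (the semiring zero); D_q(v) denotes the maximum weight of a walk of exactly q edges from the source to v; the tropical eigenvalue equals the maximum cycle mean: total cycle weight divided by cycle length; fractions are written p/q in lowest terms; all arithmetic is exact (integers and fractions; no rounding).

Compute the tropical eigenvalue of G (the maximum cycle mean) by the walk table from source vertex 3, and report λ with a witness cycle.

q=0: [-∞, -∞, 0, -∞]
q=1: [-3, -∞, -17, -∞]
q=2: [-20, -∞, 4, -17]
q=3: [1, -19, -9, -34]
q=4: [-12, -34, 8, -13]
Optimal cycle mean attained by: cycle 1->3->1, total 7 + (-3), length 2.
Answer: λ = 2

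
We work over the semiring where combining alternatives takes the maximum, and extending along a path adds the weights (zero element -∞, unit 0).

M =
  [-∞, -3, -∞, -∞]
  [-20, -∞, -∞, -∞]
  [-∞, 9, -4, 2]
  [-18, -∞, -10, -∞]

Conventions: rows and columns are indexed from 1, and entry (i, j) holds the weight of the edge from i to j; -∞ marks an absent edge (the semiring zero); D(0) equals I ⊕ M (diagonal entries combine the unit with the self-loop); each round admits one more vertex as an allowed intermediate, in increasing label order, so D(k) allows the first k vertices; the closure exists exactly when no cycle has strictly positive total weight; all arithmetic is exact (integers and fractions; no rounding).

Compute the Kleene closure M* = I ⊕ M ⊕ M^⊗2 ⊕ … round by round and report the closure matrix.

D(0):
  [0, -3, -∞, -∞]
  [-20, 0, -∞, -∞]
  [-∞, 9, 0, 2]
  [-18, -∞, -10, 0]
D(1):
  [0, -3, -∞, -∞]
  [-20, 0, -∞, -∞]
  [-∞, 9, 0, 2]
  [-18, -21, -10, 0]
D(2):
  [0, -3, -∞, -∞]
  [-20, 0, -∞, -∞]
  [-11, 9, 0, 2]
  [-18, -21, -10, 0]
D(3):
  [0, -3, -∞, -∞]
  [-20, 0, -∞, -∞]
  [-11, 9, 0, 2]
  [-18, -1, -10, 0]
D(4):
  [0, -3, -∞, -∞]
  [-20, 0, -∞, -∞]
  [-11, 9, 0, 2]
  [-18, -1, -10, 0]
Answer: M* = [[0, -3, -∞, -∞], [-20, 0, -∞, -∞], [-11, 9, 0, 2], [-18, -1, -10, 0]]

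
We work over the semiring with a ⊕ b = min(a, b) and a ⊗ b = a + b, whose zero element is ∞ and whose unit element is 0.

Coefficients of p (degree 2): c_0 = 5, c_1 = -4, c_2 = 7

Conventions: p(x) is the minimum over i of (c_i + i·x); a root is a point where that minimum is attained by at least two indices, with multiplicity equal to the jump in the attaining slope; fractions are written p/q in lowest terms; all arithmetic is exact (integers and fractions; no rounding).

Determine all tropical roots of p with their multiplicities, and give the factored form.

hull edge (i=0, c=5) to (i=1, c=-4): slope -9, span 1
hull edge (i=1, c=-4) to (i=2, c=7): slope 11, span 1
Factored form: p(x) = 7 ⊗ (x ⊕ (-11)) ⊗ (x ⊕ 9)
Answer: roots = -11 (mult 1), 9 (mult 1)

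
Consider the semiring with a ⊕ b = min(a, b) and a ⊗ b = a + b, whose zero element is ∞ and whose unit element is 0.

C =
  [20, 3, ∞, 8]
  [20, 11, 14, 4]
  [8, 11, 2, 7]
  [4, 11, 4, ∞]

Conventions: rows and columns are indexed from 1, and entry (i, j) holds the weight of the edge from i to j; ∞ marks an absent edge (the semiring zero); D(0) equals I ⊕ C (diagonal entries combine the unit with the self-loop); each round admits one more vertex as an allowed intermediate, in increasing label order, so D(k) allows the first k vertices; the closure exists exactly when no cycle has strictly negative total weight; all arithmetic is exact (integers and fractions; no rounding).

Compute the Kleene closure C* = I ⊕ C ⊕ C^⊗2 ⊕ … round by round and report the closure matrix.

D(0):
  [0, 3, ∞, 8]
  [20, 0, 14, 4]
  [8, 11, 0, 7]
  [4, 11, 4, 0]
D(1):
  [0, 3, ∞, 8]
  [20, 0, 14, 4]
  [8, 11, 0, 7]
  [4, 7, 4, 0]
D(2):
  [0, 3, 17, 7]
  [20, 0, 14, 4]
  [8, 11, 0, 7]
  [4, 7, 4, 0]
D(3):
  [0, 3, 17, 7]
  [20, 0, 14, 4]
  [8, 11, 0, 7]
  [4, 7, 4, 0]
D(4):
  [0, 3, 11, 7]
  [8, 0, 8, 4]
  [8, 11, 0, 7]
  [4, 7, 4, 0]
Answer: C* = [[0, 3, 11, 7], [8, 0, 8, 4], [8, 11, 0, 7], [4, 7, 4, 0]]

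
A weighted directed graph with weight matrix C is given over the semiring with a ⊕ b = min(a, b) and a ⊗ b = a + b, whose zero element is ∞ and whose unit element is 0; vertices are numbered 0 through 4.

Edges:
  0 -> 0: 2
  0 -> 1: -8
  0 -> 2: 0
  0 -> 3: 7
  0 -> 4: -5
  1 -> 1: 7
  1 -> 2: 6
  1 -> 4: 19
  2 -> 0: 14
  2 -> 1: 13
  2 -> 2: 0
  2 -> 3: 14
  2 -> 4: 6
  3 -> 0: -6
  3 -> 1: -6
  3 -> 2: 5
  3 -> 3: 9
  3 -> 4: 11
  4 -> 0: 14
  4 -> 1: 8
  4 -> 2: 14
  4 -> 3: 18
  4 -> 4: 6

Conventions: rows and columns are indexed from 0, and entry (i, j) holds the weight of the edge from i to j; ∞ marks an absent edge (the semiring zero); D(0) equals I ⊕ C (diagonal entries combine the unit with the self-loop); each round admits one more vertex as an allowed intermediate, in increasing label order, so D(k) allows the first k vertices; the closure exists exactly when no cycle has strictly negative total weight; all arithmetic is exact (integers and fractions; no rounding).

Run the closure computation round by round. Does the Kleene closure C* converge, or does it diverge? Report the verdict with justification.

D(0):
  [0, -8, 0, 7, -5]
  [∞, 0, 6, ∞, 19]
  [14, 13, 0, 14, 6]
  [-6, -6, 5, 0, 11]
  [14, 8, 14, 18, 0]
D(1):
  [0, -8, 0, 7, -5]
  [∞, 0, 6, ∞, 19]
  [14, 6, 0, 14, 6]
  [-6, -14, -6, 0, -11]
  [14, 6, 14, 18, 0]
D(2):
  [0, -8, -2, 7, -5]
  [∞, 0, 6, ∞, 19]
  [14, 6, 0, 14, 6]
  [-6, -14, -8, 0, -11]
  [14, 6, 12, 18, 0]
D(3):
  [0, -8, -2, 7, -5]
  [20, 0, 6, 20, 12]
  [14, 6, 0, 14, 6]
  [-6, -14, -8, 0, -11]
  [14, 6, 12, 18, 0]
D(4):
  [0, -8, -2, 7, -5]
  [14, 0, 6, 20, 9]
  [8, 0, 0, 14, 3]
  [-6, -14, -8, 0, -11]
  [12, 4, 10, 18, 0]
D(5):
  [0, -8, -2, 7, -5]
  [14, 0, 6, 20, 9]
  [8, 0, 0, 14, 3]
  [-6, -14, -8, 0, -11]
  [12, 4, 10, 18, 0]
Key observation: every diagonal entry stays at the unit through all rounds, so no improving cycle exists.
Answer: CONVERGES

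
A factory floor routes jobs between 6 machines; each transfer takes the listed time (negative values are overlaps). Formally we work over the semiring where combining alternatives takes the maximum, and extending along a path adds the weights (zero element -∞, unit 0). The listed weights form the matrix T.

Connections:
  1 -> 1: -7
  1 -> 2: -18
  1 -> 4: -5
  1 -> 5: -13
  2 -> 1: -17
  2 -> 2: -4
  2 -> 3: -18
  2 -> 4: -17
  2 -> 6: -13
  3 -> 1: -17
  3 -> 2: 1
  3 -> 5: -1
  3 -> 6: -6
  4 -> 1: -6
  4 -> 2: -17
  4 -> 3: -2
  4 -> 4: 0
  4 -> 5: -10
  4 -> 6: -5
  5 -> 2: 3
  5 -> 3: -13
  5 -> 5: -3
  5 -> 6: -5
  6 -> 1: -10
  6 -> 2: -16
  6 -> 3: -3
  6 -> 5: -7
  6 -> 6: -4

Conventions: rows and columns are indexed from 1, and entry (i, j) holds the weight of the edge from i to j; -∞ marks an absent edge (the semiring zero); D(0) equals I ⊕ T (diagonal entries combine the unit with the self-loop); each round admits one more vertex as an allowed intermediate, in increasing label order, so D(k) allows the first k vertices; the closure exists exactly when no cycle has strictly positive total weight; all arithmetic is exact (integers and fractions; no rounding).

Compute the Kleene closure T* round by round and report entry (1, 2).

D(0):
  [0, -18, -∞, -5, -13, -∞]
  [-17, 0, -18, -17, -∞, -13]
  [-17, 1, 0, -∞, -1, -6]
  [-6, -17, -2, 0, -10, -5]
  [-∞, 3, -13, -∞, 0, -5]
  [-10, -16, -3, -∞, -7, 0]
D(1):
  [0, -18, -∞, -5, -13, -∞]
  [-17, 0, -18, -17, -30, -13]
  [-17, 1, 0, -22, -1, -6]
  [-6, -17, -2, 0, -10, -5]
  [-∞, 3, -13, -∞, 0, -5]
  [-10, -16, -3, -15, -7, 0]
D(2):
  [0, -18, -36, -5, -13, -31]
  [-17, 0, -18, -17, -30, -13]
  [-16, 1, 0, -16, -1, -6]
  [-6, -17, -2, 0, -10, -5]
  [-14, 3, -13, -14, 0, -5]
  [-10, -16, -3, -15, -7, 0]
D(3):
  [0, -18, -36, -5, -13, -31]
  [-17, 0, -18, -17, -19, -13]
  [-16, 1, 0, -16, -1, -6]
  [-6, -1, -2, 0, -3, -5]
  [-14, 3, -13, -14, 0, -5]
  [-10, -2, -3, -15, -4, 0]
D(4):
  [0, -6, -7, -5, -8, -10]
  [-17, 0, -18, -17, -19, -13]
  [-16, 1, 0, -16, -1, -6]
  [-6, -1, -2, 0, -3, -5]
  [-14, 3, -13, -14, 0, -5]
  [-10, -2, -3, -15, -4, 0]
D(5):
  [0, -5, -7, -5, -8, -10]
  [-17, 0, -18, -17, -19, -13]
  [-15, 2, 0, -15, -1, -6]
  [-6, 0, -2, 0, -3, -5]
  [-14, 3, -13, -14, 0, -5]
  [-10, -1, -3, -15, -4, 0]
D(6):
  [0, -5, -7, -5, -8, -10]
  [-17, 0, -16, -17, -17, -13]
  [-15, 2, 0, -15, -1, -6]
  [-6, 0, -2, 0, -3, -5]
  [-14, 3, -8, -14, 0, -5]
  [-10, -1, -3, -15, -4, 0]
Answer: T*[1][2] = -5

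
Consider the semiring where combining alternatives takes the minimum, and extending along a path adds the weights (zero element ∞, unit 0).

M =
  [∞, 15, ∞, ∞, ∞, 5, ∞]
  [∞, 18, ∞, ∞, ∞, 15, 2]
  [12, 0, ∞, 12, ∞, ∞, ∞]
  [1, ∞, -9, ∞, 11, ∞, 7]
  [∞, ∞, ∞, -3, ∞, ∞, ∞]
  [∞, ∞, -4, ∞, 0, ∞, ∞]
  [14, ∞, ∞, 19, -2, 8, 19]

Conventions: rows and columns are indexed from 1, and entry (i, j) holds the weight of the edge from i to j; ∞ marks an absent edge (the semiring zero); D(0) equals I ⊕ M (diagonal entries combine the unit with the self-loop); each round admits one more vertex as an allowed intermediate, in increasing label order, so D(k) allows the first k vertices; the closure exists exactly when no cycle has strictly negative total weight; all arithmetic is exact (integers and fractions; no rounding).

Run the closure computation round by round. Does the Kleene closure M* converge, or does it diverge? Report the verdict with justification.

D(0):
  [0, 15, ∞, ∞, ∞, 5, ∞]
  [∞, 0, ∞, ∞, ∞, 15, 2]
  [12, 0, 0, 12, ∞, ∞, ∞]
  [1, ∞, -9, 0, 11, ∞, 7]
  [∞, ∞, ∞, -3, 0, ∞, ∞]
  [∞, ∞, -4, ∞, 0, 0, ∞]
  [14, ∞, ∞, 19, -2, 8, 0]
D(1):
  [0, 15, ∞, ∞, ∞, 5, ∞]
  [∞, 0, ∞, ∞, ∞, 15, 2]
  [12, 0, 0, 12, ∞, 17, ∞]
  [1, 16, -9, 0, 11, 6, 7]
  [∞, ∞, ∞, -3, 0, ∞, ∞]
  [∞, ∞, -4, ∞, 0, 0, ∞]
  [14, 29, ∞, 19, -2, 8, 0]
D(2):
  [0, 15, ∞, ∞, ∞, 5, 17]
  [∞, 0, ∞, ∞, ∞, 15, 2]
  [12, 0, 0, 12, ∞, 15, 2]
  [1, 16, -9, 0, 11, 6, 7]
  [∞, ∞, ∞, -3, 0, ∞, ∞]
  [∞, ∞, -4, ∞, 0, 0, ∞]
  [14, 29, ∞, 19, -2, 8, 0]
D(3):
  [0, 15, ∞, ∞, ∞, 5, 17]
  [∞, 0, ∞, ∞, ∞, 15, 2]
  [12, 0, 0, 12, ∞, 15, 2]
  [1, -9, -9, 0, 11, 6, -7]
  [∞, ∞, ∞, -3, 0, ∞, ∞]
  [8, -4, -4, 8, 0, 0, -2]
  [14, 29, ∞, 19, -2, 8, 0]
D(4):
  [0, 15, ∞, ∞, ∞, 5, 17]
  [∞, 0, ∞, ∞, ∞, 15, 2]
  [12, 0, 0, 12, 23, 15, 2]
  [1, -9, -9, 0, 11, 6, -7]
  [-2, -12, -12, -3, 0, 3, -10]
  [8, -4, -4, 8, 0, 0, -2]
  [14, 10, 10, 19, -2, 8, 0]
Detection: at round 5, diagonal entry (7, 7) turns strictly negative.
Key observation: the cycle 7->5->4->3->2->7 has total weight (-2) + (-3) + (-9) + 0 + 2, which is strictly negative.
Answer: DIVERGES — negative cycle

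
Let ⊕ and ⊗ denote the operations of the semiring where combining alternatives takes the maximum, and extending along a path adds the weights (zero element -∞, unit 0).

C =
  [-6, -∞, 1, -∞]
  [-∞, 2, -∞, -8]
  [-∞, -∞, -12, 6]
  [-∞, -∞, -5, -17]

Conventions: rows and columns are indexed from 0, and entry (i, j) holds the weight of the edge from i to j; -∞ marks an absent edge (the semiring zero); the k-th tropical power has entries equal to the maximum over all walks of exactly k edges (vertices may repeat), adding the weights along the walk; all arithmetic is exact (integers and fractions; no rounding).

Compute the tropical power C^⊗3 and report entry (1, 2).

C^⊗2:
  [-12, -∞, -5, 7]
  [-∞, 4, -13, -6]
  [-∞, -∞, 1, -6]
  [-∞, -∞, -17, 1]
C^⊗3:
  [-18, -∞, 2, 1]
  [-∞, 6, -11, -4]
  [-∞, -∞, -11, 7]
  [-∞, -∞, -4, -11]
Key observation: the optimum is the walk 1->1->3->2, with weight 2 + (-8) + (-5) = -11.
Optimal value attained by: walk 1->1->3->2.
Answer: (C^⊗3)[1][2] = -11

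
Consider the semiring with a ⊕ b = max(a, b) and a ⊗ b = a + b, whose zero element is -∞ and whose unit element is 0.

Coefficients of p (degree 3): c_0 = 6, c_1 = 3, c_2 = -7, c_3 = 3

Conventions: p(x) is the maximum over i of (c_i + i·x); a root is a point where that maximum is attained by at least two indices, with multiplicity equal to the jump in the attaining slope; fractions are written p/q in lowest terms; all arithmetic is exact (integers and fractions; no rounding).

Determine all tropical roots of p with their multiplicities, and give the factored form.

hull edge (i=0, c=6) to (i=3, c=3): slope -1, span 3
Factored form: p(x) = 3 ⊗ (x ⊕ 1) ⊗ (x ⊕ 1) ⊗ (x ⊕ 1)
Answer: roots = 1 (mult 3)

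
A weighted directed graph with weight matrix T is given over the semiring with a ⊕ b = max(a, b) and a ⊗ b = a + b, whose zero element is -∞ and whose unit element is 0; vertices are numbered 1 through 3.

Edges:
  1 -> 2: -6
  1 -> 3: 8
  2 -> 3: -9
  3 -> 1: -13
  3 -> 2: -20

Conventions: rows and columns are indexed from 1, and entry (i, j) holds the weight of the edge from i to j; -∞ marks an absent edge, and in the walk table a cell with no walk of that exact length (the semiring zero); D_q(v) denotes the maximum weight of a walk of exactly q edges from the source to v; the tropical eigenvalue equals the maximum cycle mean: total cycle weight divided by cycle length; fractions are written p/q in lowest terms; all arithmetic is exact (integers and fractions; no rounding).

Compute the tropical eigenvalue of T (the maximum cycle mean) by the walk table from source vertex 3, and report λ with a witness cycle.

q=0: [-∞, -∞, 0]
q=1: [-13, -20, -∞]
q=2: [-∞, -19, -5]
q=3: [-18, -25, -28]
Optimal cycle mean attained by: cycle 1->3->1, total 8 + (-13), length 2.
Answer: λ = -5/2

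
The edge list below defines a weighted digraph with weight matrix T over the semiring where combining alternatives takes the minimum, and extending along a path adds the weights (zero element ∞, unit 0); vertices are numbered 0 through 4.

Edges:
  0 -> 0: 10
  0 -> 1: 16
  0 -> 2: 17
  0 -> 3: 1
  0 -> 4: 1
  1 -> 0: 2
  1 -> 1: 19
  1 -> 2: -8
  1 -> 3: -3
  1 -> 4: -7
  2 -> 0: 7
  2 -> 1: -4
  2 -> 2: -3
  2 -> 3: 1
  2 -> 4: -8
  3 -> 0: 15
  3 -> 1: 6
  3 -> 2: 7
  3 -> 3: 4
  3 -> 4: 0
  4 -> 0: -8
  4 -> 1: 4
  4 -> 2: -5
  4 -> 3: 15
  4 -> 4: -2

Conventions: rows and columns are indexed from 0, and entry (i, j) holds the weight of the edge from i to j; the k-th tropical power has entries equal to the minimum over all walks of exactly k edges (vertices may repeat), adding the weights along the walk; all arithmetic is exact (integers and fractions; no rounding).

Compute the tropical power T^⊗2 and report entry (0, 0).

T^⊗2:
  [-7, 5, -4, 5, -1]
  [-15, -12, -12, -7, -16]
  [-16, -7, -13, -7, -11]
  [-8, 3, -5, 3, -2]
  [-10, -9, -8, -7, -13]
Key observation: the optimum is the walk 0->4->0, with weight 1 + (-8) = -7.
Optimal value attained by: walk 0->4->0.
Answer: (T^⊗2)[0][0] = -7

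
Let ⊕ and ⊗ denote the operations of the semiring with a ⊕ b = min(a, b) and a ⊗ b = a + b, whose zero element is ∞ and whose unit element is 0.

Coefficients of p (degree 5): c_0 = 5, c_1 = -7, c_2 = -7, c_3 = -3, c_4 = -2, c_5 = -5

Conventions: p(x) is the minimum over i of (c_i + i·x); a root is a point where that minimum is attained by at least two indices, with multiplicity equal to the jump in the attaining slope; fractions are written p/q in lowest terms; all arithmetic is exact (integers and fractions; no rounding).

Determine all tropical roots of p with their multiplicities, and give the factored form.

hull edge (i=0, c=5) to (i=1, c=-7): slope -12, span 1
hull edge (i=1, c=-7) to (i=2, c=-7): slope 0, span 1
hull edge (i=2, c=-7) to (i=5, c=-5): slope 2/3, span 3
Factored form: p(x) = -5 ⊗ (x ⊕ (-2/3)) ⊗ (x ⊕ (-2/3)) ⊗ (x ⊕ (-2/3)) ⊗ (x ⊕ 0) ⊗ (x ⊕ 12)
Answer: roots = -2/3 (mult 3), 0 (mult 1), 12 (mult 1)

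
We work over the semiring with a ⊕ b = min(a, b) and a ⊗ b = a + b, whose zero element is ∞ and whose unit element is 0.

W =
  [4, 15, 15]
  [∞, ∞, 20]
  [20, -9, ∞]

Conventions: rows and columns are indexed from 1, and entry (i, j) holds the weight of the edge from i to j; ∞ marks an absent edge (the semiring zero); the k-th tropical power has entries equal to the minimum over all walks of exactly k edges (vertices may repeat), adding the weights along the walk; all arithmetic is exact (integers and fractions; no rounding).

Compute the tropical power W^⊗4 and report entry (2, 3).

W^⊗2:
  [8, 6, 19]
  [40, 11, ∞]
  [24, 35, 11]
W^⊗3:
  [12, 10, 23]
  [44, 55, 31]
  [28, 2, 39]
W^⊗4:
  [16, 14, 27]
  [48, 22, 59]
  [32, 30, 22]
Key observation: the optimum is the walk 2->3->1->1->3, with weight 20 + 20 + 4 + 15 = 59.
Optimal value attained by: walk 2->3->1->1->3.
Answer: (W^⊗4)[2][3] = 59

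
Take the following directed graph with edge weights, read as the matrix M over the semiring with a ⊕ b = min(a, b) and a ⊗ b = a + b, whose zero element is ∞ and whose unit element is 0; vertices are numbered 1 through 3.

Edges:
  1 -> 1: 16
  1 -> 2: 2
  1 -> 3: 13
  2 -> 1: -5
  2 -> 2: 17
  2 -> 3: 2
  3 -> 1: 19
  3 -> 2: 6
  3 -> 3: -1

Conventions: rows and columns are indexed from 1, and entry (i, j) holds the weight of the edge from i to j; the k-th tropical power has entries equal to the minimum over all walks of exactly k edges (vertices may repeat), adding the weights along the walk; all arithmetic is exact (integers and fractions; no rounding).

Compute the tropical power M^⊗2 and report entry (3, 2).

M^⊗2:
  [-3, 18, 4]
  [11, -3, 1]
  [1, 5, -2]
Key observation: the optimum is the walk 3->3->2, with weight (-1) + 6 = 5.
Optimal value attained by: walk 3->3->2.
Answer: (M^⊗2)[3][2] = 5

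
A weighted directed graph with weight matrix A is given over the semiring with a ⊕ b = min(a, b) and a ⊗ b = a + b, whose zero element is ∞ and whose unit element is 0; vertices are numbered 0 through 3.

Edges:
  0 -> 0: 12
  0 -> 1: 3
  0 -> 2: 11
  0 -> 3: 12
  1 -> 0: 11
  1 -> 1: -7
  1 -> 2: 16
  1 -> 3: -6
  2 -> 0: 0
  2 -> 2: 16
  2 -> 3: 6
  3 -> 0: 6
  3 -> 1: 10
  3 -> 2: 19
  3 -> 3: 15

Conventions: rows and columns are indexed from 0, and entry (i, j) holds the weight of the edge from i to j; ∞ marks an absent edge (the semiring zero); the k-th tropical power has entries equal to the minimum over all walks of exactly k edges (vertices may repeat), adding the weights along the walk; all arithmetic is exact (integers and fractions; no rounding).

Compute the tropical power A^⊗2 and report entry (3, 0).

A^⊗2:
  [11, -4, 19, -3]
  [0, -14, 9, -13]
  [12, 3, 11, 12]
  [18, 3, 17, 4]
Key observation: the optimum is the walk 3->0->0, with weight 6 + 12 = 18.
Optimal value attained by: walk 3->0->0.
Answer: (A^⊗2)[3][0] = 18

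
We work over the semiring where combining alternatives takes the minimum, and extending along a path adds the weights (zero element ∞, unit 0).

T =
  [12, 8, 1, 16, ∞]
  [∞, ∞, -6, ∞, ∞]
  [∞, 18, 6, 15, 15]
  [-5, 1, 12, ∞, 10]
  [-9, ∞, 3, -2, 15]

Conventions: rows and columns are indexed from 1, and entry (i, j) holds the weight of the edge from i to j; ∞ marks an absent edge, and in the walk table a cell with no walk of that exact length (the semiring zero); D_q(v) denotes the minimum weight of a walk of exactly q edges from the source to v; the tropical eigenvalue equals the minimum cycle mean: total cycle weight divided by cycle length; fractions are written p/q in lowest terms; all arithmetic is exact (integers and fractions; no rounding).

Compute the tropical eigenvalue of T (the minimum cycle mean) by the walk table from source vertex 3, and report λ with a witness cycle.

q=0: [∞, ∞, 0, ∞, ∞]
q=1: [∞, 18, 6, 15, 15]
q=2: [6, 16, 12, 13, 21]
q=3: [8, 14, 7, 19, 23]
q=4: [14, 16, 8, 21, 22]
q=5: [13, 22, 10, 20, 23]
Optimal cycle mean attained by: cycle 1->2->3->5->1, total 8 + (-6) + 15 + (-9), length 4.
Answer: λ = 2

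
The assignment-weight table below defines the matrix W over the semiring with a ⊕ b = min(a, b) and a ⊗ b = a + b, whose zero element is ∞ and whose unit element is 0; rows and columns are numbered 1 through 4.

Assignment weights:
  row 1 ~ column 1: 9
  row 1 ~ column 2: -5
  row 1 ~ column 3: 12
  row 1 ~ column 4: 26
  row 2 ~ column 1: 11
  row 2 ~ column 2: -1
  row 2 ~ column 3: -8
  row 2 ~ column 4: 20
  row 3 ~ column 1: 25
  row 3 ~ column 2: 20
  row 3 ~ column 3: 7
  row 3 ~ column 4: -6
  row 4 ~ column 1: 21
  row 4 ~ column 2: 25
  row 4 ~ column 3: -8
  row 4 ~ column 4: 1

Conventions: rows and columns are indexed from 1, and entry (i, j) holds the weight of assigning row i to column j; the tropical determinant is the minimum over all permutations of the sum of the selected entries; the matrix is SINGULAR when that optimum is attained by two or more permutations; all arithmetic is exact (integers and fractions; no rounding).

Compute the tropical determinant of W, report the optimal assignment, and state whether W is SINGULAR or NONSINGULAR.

σ = (1, 2, 3, 4): 9 + (-1) + 7 + 1 = 16
σ = (1, 2, 4, 3): 9 + (-1) + (-6) + (-8) = -6
σ = (1, 3, 2, 4): 9 + (-8) + 20 + 1 = 22
σ = (1, 3, 4, 2): 9 + (-8) + (-6) + 25 = 20
σ = (1, 4, 2, 3): 9 + 20 + 20 + (-8) = 41
σ = (1, 4, 3, 2): 9 + 20 + 7 + 25 = 61
σ = (2, 1, 3, 4): (-5) + 11 + 7 + 1 = 14
σ = (2, 1, 4, 3): (-5) + 11 + (-6) + (-8) = -8
σ = (2, 3, 1, 4): (-5) + (-8) + 25 + 1 = 13
σ = (2, 3, 4, 1): (-5) + (-8) + (-6) + 21 = 2
σ = (2, 4, 1, 3): (-5) + 20 + 25 + (-8) = 32
σ = (2, 4, 3, 1): (-5) + 20 + 7 + 21 = 43
σ = (3, 1, 2, 4): 12 + 11 + 20 + 1 = 44
σ = (3, 1, 4, 2): 12 + 11 + (-6) + 25 = 42
σ = (3, 2, 1, 4): 12 + (-1) + 25 + 1 = 37
σ = (3, 2, 4, 1): 12 + (-1) + (-6) + 21 = 26
σ = (3, 4, 1, 2): 12 + 20 + 25 + 25 = 82
σ = (3, 4, 2, 1): 12 + 20 + 20 + 21 = 73
σ = (4, 1, 2, 3): 26 + 11 + 20 + (-8) = 49
σ = (4, 1, 3, 2): 26 + 11 + 7 + 25 = 69
σ = (4, 2, 1, 3): 26 + (-1) + 25 + (-8) = 42
σ = (4, 2, 3, 1): 26 + (-1) + 7 + 21 = 53
σ = (4, 3, 1, 2): 26 + (-8) + 25 + 25 = 68
σ = (4, 3, 2, 1): 26 + (-8) + 20 + 21 = 59
Optimal value attained by: σ = (2, 1, 4, 3).
Answer: det⊕(W) = -8; verdict: NONSINGULAR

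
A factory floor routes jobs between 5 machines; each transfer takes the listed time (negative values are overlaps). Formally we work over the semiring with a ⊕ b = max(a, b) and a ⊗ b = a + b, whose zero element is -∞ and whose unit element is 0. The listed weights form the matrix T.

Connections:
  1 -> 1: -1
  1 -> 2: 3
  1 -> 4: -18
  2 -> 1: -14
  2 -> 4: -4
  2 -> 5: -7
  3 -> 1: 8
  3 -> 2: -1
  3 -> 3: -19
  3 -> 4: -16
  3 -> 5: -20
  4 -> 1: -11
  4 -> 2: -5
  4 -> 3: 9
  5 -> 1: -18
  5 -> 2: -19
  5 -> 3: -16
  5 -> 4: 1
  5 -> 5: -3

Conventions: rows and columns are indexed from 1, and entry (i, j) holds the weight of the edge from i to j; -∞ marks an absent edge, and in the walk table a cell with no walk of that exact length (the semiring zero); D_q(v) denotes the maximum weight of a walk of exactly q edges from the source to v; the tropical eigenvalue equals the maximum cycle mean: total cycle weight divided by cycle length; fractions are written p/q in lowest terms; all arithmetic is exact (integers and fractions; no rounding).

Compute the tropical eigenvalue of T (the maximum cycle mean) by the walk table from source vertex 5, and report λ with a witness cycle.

q=0: [-∞, -∞, -∞, -∞, 0]
q=1: [-18, -19, -16, 1, -3]
q=2: [-8, -4, 10, -2, -6]
q=3: [18, 9, 7, -5, -9]
q=4: [17, 21, 4, 5, 2]
q=5: [16, 20, 14, 17, 14]
Optimal cycle mean attained by: cycle 1->2->4->3->1, total 3 + (-4) + 9 + 8, length 4.
Answer: λ = 4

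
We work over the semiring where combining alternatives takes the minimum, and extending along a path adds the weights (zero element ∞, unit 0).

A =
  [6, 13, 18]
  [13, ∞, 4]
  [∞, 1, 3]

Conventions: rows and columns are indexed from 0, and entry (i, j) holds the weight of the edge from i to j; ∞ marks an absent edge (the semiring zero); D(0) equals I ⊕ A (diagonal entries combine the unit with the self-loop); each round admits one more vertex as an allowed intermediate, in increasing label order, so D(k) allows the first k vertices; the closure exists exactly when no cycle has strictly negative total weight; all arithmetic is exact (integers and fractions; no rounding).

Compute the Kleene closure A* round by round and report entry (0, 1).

D(0):
  [0, 13, 18]
  [13, 0, 4]
  [∞, 1, 0]
D(1):
  [0, 13, 18]
  [13, 0, 4]
  [∞, 1, 0]
D(2):
  [0, 13, 17]
  [13, 0, 4]
  [14, 1, 0]
D(3):
  [0, 13, 17]
  [13, 0, 4]
  [14, 1, 0]
Answer: A*[0][1] = 13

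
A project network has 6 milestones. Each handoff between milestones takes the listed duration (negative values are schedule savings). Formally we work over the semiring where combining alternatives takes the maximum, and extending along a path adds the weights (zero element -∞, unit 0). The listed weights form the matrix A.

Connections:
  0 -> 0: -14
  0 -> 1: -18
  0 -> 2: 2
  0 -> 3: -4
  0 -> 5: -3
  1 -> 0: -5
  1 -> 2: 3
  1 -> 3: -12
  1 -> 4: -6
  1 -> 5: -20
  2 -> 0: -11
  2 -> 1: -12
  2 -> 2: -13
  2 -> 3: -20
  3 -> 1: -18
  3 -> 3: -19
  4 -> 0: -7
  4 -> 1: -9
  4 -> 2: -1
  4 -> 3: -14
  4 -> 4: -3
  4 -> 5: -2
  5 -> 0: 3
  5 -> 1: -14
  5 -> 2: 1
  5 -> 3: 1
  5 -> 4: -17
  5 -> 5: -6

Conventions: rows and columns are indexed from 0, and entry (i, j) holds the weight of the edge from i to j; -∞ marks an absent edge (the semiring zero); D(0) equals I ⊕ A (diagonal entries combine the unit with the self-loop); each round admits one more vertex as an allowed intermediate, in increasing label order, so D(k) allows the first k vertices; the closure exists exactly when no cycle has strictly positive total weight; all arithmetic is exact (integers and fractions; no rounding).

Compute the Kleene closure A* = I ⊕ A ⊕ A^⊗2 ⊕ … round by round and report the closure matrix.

D(0):
  [0, -18, 2, -4, -∞, -3]
  [-5, 0, 3, -12, -6, -20]
  [-11, -12, 0, -20, -∞, -∞]
  [-∞, -18, -∞, 0, -∞, -∞]
  [-7, -9, -1, -14, 0, -2]
  [3, -14, 1, 1, -17, 0]
D(1):
  [0, -18, 2, -4, -∞, -3]
  [-5, 0, 3, -9, -6, -8]
  [-11, -12, 0, -15, -∞, -14]
  [-∞, -18, -∞, 0, -∞, -∞]
  [-7, -9, -1, -11, 0, -2]
  [3, -14, 5, 1, -17, 0]
D(2):
  [0, -18, 2, -4, -24, -3]
  [-5, 0, 3, -9, -6, -8]
  [-11, -12, 0, -15, -18, -14]
  [-23, -18, -15, 0, -24, -26]
  [-7, -9, -1, -11, 0, -2]
  [3, -14, 5, 1, -17, 0]
D(3):
  [0, -10, 2, -4, -16, -3]
  [-5, 0, 3, -9, -6, -8]
  [-11, -12, 0, -15, -18, -14]
  [-23, -18, -15, 0, -24, -26]
  [-7, -9, -1, -11, 0, -2]
  [3, -7, 5, 1, -13, 0]
D(4):
  [0, -10, 2, -4, -16, -3]
  [-5, 0, 3, -9, -6, -8]
  [-11, -12, 0, -15, -18, -14]
  [-23, -18, -15, 0, -24, -26]
  [-7, -9, -1, -11, 0, -2]
  [3, -7, 5, 1, -13, 0]
D(5):
  [0, -10, 2, -4, -16, -3]
  [-5, 0, 3, -9, -6, -8]
  [-11, -12, 0, -15, -18, -14]
  [-23, -18, -15, 0, -24, -26]
  [-7, -9, -1, -11, 0, -2]
  [3, -7, 5, 1, -13, 0]
D(6):
  [0, -10, 2, -2, -16, -3]
  [-5, 0, 3, -7, -6, -8]
  [-11, -12, 0, -13, -18, -14]
  [-23, -18, -15, 0, -24, -26]
  [1, -9, 3, -1, 0, -2]
  [3, -7, 5, 1, -13, 0]
Answer: A* = [[0, -10, 2, -2, -16, -3], [-5, 0, 3, -7, -6, -8], [-11, -12, 0, -13, -18, -14], [-23, -18, -15, 0, -24, -26], [1, -9, 3, -1, 0, -2], [3, -7, 5, 1, -13, 0]]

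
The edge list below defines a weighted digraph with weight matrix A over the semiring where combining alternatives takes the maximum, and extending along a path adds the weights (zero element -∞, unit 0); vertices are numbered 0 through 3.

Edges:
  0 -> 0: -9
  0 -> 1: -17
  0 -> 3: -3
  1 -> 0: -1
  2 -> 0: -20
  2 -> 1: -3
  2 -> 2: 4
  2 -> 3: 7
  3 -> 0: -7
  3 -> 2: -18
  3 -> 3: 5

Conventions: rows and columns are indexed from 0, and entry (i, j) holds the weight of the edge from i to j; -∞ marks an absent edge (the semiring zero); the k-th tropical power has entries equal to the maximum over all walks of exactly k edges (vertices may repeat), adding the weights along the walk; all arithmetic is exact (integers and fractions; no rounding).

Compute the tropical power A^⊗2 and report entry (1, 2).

A^⊗2:
  [-10, -26, -21, 2]
  [-10, -18, -∞, -4]
  [0, 1, 8, 12]
  [-2, -21, -13, 10]
Key observation: no walk of exactly 2 edges connects these vertices, so the entry is the semiring zero.
Answer: (A^⊗2)[1][2] = -∞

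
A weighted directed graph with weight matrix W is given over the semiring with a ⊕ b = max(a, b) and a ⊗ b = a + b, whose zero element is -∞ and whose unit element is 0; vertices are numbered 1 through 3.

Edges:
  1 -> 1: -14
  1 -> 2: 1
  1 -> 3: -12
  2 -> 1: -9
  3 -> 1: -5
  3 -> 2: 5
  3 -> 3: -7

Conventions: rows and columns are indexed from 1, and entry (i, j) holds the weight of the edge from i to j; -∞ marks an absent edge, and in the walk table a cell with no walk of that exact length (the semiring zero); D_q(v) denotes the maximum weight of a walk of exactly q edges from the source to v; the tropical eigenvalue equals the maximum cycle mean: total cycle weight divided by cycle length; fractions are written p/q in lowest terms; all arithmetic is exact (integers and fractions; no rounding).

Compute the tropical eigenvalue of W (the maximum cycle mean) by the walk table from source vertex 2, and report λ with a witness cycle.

q=0: [-∞, 0, -∞]
q=1: [-9, -∞, -∞]
q=2: [-23, -8, -21]
q=3: [-17, -16, -28]
Optimal cycle mean attained by: cycle 1->2->1, total 1 + (-9), length 2.
Answer: λ = -4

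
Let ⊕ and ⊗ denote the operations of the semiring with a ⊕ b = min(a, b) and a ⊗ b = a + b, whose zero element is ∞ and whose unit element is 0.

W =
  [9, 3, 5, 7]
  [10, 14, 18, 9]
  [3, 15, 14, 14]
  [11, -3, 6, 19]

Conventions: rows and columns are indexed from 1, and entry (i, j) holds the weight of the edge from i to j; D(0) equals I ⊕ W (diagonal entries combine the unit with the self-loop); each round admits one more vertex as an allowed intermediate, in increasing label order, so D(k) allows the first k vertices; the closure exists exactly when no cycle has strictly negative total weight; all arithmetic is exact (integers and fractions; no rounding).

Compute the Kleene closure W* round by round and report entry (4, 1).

D(0):
  [0, 3, 5, 7]
  [10, 0, 18, 9]
  [3, 15, 0, 14]
  [11, -3, 6, 0]
D(1):
  [0, 3, 5, 7]
  [10, 0, 15, 9]
  [3, 6, 0, 10]
  [11, -3, 6, 0]
D(2):
  [0, 3, 5, 7]
  [10, 0, 15, 9]
  [3, 6, 0, 10]
  [7, -3, 6, 0]
D(3):
  [0, 3, 5, 7]
  [10, 0, 15, 9]
  [3, 6, 0, 10]
  [7, -3, 6, 0]
D(4):
  [0, 3, 5, 7]
  [10, 0, 15, 9]
  [3, 6, 0, 10]
  [7, -3, 6, 0]
Answer: W*[4][1] = 7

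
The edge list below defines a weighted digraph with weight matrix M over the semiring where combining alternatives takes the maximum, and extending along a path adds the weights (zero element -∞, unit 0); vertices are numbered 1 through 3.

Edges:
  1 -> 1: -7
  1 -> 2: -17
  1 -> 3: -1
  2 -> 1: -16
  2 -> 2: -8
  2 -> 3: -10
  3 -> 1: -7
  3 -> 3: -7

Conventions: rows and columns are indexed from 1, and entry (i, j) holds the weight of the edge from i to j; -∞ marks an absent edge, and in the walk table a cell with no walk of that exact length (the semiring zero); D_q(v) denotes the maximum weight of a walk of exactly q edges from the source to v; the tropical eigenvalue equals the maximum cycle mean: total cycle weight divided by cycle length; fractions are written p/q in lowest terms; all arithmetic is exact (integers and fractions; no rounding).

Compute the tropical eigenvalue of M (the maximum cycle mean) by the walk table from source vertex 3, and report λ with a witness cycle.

q=0: [-∞, -∞, 0]
q=1: [-7, -∞, -7]
q=2: [-14, -24, -8]
q=3: [-15, -31, -15]
Optimal cycle mean attained by: cycle 1->3->1, total (-1) + (-7), length 2.
Answer: λ = -4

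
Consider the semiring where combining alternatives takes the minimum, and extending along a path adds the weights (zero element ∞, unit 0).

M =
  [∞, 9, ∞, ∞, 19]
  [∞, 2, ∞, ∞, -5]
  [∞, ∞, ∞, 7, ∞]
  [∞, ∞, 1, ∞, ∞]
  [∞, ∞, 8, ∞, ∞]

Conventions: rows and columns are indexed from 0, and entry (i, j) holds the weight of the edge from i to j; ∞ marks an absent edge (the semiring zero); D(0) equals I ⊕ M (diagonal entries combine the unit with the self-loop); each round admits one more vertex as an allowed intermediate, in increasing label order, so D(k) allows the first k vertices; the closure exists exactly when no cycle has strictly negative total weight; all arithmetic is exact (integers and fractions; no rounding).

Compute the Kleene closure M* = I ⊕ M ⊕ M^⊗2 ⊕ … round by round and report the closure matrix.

D(0):
  [0, 9, ∞, ∞, 19]
  [∞, 0, ∞, ∞, -5]
  [∞, ∞, 0, 7, ∞]
  [∞, ∞, 1, 0, ∞]
  [∞, ∞, 8, ∞, 0]
D(1):
  [0, 9, ∞, ∞, 19]
  [∞, 0, ∞, ∞, -5]
  [∞, ∞, 0, 7, ∞]
  [∞, ∞, 1, 0, ∞]
  [∞, ∞, 8, ∞, 0]
D(2):
  [0, 9, ∞, ∞, 4]
  [∞, 0, ∞, ∞, -5]
  [∞, ∞, 0, 7, ∞]
  [∞, ∞, 1, 0, ∞]
  [∞, ∞, 8, ∞, 0]
D(3):
  [0, 9, ∞, ∞, 4]
  [∞, 0, ∞, ∞, -5]
  [∞, ∞, 0, 7, ∞]
  [∞, ∞, 1, 0, ∞]
  [∞, ∞, 8, 15, 0]
D(4):
  [0, 9, ∞, ∞, 4]
  [∞, 0, ∞, ∞, -5]
  [∞, ∞, 0, 7, ∞]
  [∞, ∞, 1, 0, ∞]
  [∞, ∞, 8, 15, 0]
D(5):
  [0, 9, 12, 19, 4]
  [∞, 0, 3, 10, -5]
  [∞, ∞, 0, 7, ∞]
  [∞, ∞, 1, 0, ∞]
  [∞, ∞, 8, 15, 0]
Answer: M* = [[0, 9, 12, 19, 4], [∞, 0, 3, 10, -5], [∞, ∞, 0, 7, ∞], [∞, ∞, 1, 0, ∞], [∞, ∞, 8, 15, 0]]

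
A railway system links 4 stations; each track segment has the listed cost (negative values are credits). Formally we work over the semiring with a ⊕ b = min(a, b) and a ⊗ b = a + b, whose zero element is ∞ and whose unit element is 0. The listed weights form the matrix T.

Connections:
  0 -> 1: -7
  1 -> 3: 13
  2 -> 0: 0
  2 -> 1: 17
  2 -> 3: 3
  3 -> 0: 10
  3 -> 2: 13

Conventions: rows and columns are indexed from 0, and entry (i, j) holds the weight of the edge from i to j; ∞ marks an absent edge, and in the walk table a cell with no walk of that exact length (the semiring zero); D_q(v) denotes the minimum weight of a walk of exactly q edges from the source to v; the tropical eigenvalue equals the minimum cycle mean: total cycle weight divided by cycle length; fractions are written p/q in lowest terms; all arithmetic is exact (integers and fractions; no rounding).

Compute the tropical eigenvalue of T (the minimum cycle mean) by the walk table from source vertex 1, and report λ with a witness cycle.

q=0: [∞, 0, ∞, ∞]
q=1: [∞, ∞, ∞, 13]
q=2: [23, ∞, 26, ∞]
q=3: [26, 16, ∞, 29]
q=4: [39, 19, 42, 29]
Optimal cycle mean attained by: cycle 0->1->3->2->0, total (-7) + 13 + 13 + 0, length 4.
Answer: λ = 19/4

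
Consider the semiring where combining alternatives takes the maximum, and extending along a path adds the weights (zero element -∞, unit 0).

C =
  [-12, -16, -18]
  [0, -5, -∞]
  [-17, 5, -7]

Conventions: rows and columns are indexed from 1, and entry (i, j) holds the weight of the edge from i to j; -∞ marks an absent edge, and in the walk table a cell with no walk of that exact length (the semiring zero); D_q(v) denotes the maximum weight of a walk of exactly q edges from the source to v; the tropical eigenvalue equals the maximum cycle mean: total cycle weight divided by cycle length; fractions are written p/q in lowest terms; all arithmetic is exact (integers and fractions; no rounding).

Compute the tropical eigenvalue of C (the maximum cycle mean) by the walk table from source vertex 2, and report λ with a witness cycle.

q=0: [-∞, 0, -∞]
q=1: [0, -5, -∞]
q=2: [-5, -10, -18]
q=3: [-10, -13, -23]
Optimal cycle mean attained by: cycle 1->3->2->1, total (-18) + 5 + 0, length 3.
Answer: λ = -13/3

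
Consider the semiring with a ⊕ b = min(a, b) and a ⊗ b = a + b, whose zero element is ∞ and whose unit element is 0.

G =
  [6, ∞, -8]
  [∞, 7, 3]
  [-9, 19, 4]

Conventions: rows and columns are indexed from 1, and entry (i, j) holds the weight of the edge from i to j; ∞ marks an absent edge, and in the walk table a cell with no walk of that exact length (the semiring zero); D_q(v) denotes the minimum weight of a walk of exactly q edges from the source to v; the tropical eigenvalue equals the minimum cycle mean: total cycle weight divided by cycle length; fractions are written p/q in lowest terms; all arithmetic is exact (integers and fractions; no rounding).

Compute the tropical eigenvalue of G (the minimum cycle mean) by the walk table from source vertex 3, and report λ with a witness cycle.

q=0: [∞, ∞, 0]
q=1: [-9, 19, 4]
q=2: [-5, 23, -17]
q=3: [-26, 2, -13]
Optimal cycle mean attained by: cycle 1->3->1, total (-8) + (-9), length 2.
Answer: λ = -17/2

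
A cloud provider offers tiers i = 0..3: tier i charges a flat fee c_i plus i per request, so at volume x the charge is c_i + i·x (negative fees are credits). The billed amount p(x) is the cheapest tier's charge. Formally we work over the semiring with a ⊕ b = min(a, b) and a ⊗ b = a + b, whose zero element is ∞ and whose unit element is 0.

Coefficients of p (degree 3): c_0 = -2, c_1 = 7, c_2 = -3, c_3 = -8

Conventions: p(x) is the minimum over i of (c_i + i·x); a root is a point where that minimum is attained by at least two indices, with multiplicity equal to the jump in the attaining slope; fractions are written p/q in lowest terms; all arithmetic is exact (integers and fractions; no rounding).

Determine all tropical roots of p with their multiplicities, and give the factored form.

hull edge (i=0, c=-2) to (i=3, c=-8): slope -2, span 3
Factored form: p(x) = -8 ⊗ (x ⊕ 2) ⊗ (x ⊕ 2) ⊗ (x ⊕ 2)
Answer: roots = 2 (mult 3)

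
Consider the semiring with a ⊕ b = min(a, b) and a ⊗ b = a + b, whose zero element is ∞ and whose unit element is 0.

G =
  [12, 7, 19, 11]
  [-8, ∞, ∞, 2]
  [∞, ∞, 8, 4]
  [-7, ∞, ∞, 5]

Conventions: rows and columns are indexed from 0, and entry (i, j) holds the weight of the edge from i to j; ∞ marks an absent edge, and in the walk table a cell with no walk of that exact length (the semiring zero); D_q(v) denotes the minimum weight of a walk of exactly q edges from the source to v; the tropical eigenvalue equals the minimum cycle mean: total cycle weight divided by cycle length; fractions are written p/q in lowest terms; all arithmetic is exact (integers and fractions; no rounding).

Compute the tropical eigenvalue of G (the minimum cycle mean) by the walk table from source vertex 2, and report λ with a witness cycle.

q=0: [∞, ∞, 0, ∞]
q=1: [∞, ∞, 8, 4]
q=2: [-3, ∞, 16, 9]
q=3: [2, 4, 16, 8]
q=4: [-4, 9, 21, 6]
Optimal cycle mean attained by: cycle 0->1->0, total 7 + (-8), length 2.
Answer: λ = -1/2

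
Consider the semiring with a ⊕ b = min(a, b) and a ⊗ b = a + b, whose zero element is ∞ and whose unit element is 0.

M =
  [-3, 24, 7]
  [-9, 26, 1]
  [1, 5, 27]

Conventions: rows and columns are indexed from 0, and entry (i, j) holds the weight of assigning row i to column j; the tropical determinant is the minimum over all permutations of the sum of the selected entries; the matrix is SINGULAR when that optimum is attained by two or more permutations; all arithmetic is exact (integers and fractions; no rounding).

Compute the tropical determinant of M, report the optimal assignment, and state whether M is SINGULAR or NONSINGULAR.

σ = (0, 1, 2): (-3) + 26 + 27 = 50
σ = (0, 2, 1): (-3) + 1 + 5 = 3
σ = (1, 0, 2): 24 + (-9) + 27 = 42
σ = (1, 2, 0): 24 + 1 + 1 = 26
σ = (2, 0, 1): 7 + (-9) + 5 = 3
σ = (2, 1, 0): 7 + 26 + 1 = 34
Optimal value attained by: σ = (0, 2, 1).
Answer: det⊕(M) = 3; verdict: SINGULAR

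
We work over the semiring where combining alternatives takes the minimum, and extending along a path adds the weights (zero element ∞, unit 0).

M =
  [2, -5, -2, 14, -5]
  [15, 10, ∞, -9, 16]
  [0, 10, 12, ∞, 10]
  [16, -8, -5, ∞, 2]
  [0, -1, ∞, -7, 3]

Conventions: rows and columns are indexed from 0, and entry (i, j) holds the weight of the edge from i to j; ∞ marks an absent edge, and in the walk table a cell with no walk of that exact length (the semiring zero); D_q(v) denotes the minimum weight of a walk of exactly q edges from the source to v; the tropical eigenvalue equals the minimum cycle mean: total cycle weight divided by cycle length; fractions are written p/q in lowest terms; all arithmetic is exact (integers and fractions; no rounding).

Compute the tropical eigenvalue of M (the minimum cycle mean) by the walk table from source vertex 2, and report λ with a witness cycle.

q=0: [∞, ∞, 0, ∞, ∞]
q=1: [0, 10, 12, ∞, 10]
q=2: [2, -5, -2, 1, -5]
q=3: [-5, -7, -4, -14, -3]
q=4: [-4, -22, -19, -16, -12]
q=5: [-19, -24, -21, -31, -14]
Optimal cycle mean attained by: cycle 1->3->1, total (-9) + (-8), length 2.
Answer: λ = -17/2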